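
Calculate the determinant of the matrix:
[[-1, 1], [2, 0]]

For a 2×2 matrix [[a, b], [c, d]], det = ad - bc
det = (-1)(0) - (1)(2) = 0 - 2 = -2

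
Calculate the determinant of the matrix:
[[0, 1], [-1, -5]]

For a 2×2 matrix [[a, b], [c, d]], det = ad - bc
det = (0)(-5) - (1)(-1) = 0 - -1 = 1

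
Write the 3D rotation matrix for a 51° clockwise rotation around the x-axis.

Rotation matrix for clockwise 51° around x-axis:
A clockwise rotation by 51° is a counterclockwise rotation by -51°.
cos(-51°) = 0.6293, sin(-51°) = -0.7771
Result: [[1, 0, 0], [0, 0.6293, 0.7771], [0, -0.7771, 0.6293]]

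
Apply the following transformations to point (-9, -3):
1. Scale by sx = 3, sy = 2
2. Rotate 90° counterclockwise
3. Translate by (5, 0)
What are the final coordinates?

Step 1: Scale → (-27, -6)
Step 2: Rotate 90° → (6, -27)
Step 3: Translate → (11, -27)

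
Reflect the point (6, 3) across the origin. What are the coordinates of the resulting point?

Reflection across origin: (6, 3) → (-6, -3)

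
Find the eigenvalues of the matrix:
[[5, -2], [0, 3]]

Characteristic equation: det(A - λI) = 0
λ² - (trace)λ + (det) = 0
trace = 5 + 3 = 8, det = (5)(3) - (-2)(0) = 15
λ² - (8)λ + (15) = 0
λ = (8 ± √((8)² - 4·(15))) / 2 = (8 ± √4) / 2
Solving: λ = 3, 5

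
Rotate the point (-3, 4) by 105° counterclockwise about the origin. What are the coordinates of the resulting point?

Rotation matrix for 105°: [[cos 105°, -sin 105°], [sin 105°, cos 105°]] ≈ [[-0.258819, -0.965926], [0.965926, -0.258819]]
[[-0.258819, -0.965926], [0.965926, -0.258819]] × [-3, 4]ᵀ ≈ [-3.0872, -3.9331]ᵀ
Result: (-3.0872, -3.9331)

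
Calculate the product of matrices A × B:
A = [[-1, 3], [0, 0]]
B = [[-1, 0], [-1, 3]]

Matrix multiplication:
C[0][0] = -1×-1 + 3×-1 = -2
C[0][1] = -1×0 + 3×3 = 9
C[1][0] = 0×-1 + 0×-1 = 0
C[1][1] = 0×0 + 0×3 = 0
Result: [[-2, 9], [0, 0]]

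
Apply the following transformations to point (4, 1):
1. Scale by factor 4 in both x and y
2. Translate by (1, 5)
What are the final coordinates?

Step 1: Scale (4, 1) by 4 → (16, 4)
Step 2: Translate by (1, 5) → (17, 9)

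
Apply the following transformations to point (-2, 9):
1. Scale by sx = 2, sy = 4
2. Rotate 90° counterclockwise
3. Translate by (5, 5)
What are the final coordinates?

Step 1: Scale → (-4, 36)
Step 2: Rotate 90° → (-36, -4)
Step 3: Translate → (-31, 1)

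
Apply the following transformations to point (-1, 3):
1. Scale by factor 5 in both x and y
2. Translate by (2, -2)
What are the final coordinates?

Step 1: Scale (-1, 3) by 5 → (-5, 15)
Step 2: Translate by (2, -2) → (-3, 13)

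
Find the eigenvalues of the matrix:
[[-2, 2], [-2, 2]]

Characteristic equation: det(A - λI) = 0
λ² - (trace)λ + (det) = 0
trace = -2 + 2 = 0, det = (-2)(2) - (2)(-2) = 0
λ² - (0)λ + (0) = 0
λ = (0 ± √((0)² - 4·(0))) / 2 = (0 ± √0) / 2
Solving: λ = 0, 0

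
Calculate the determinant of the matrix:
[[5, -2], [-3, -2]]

For a 2×2 matrix [[a, b], [c, d]], det = ad - bc
det = (5)(-2) - (-2)(-3) = -10 - 6 = -16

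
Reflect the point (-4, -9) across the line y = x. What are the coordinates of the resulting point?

Reflection across line y = x: (-4, -9) → (-9, -4)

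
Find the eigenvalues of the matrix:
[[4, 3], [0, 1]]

Characteristic equation: det(A - λI) = 0
λ² - (trace)λ + (det) = 0
trace = 4 + 1 = 5, det = (4)(1) - (3)(0) = 4
λ² - (5)λ + (4) = 0
λ = (5 ± √((5)² - 4·(4))) / 2 = (5 ± √9) / 2
Solving: λ = 1, 4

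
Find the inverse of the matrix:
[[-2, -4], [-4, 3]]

For [[a,b],[c,d]], inverse = (1/det)·[[d,-b],[-c,a]]
det = (-2)(3) - (-4)(-4) = -6 - 16 = -22
Inverse = (1/-22)·[[3, 4], [4, -2]]
= [[-3/22, -2/11], [-2/11, 1/11]]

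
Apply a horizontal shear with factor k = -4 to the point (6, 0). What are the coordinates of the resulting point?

Shear matrix for horizontal shear with factor k = -4:
[[1, -4], [0, 1]]
Result: (6, 0) → (6, 0)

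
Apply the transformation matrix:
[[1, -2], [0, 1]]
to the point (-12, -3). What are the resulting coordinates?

Matrix multiplication:
[[1, -2], [0, 1]] × [-12, -3]ᵀ
= [(1)(-12) + (-2)(-3), (0)(-12) + (1)(-3)]ᵀ
= [-6, -3]ᵀ
Result: (-6, -3)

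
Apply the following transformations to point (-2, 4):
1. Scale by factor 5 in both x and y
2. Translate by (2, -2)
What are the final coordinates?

Step 1: Scale (-2, 4) by 5 → (-10, 20)
Step 2: Translate by (2, -2) → (-8, 18)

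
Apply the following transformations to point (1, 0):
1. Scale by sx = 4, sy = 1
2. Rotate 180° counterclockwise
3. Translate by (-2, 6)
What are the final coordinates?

Step 1: Scale → (4, 0)
Step 2: Rotate 180° → (-4, 0)
Step 3: Translate → (-6, 6)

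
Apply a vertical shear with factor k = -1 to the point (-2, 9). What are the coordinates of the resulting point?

Shear matrix for vertical shear with factor k = -1:
[[1, 0], [-1, 1]]
Result: (-2, 9) → (-2, 11)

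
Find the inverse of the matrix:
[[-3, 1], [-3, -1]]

For [[a,b],[c,d]], inverse = (1/det)·[[d,-b],[-c,a]]
det = (-3)(-1) - (1)(-3) = 3 - -3 = 6
Inverse = (1/6)·[[-1, -1], [3, -3]]
= [[-1/6, -1/6], [1/2, -1/2]]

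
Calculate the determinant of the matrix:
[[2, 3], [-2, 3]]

For a 2×2 matrix [[a, b], [c, d]], det = ad - bc
det = (2)(3) - (3)(-2) = 6 - -6 = 12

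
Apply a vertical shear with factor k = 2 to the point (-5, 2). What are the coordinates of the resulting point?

Shear matrix for vertical shear with factor k = 2:
[[1, 0], [2, 1]]
Result: (-5, 2) → (-5, -8)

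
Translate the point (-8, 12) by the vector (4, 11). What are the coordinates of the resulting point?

Translation by (4, 11) (homogeneous matrix [[1, 0, 4], [0, 1, 11], [0, 0, 1]]):
x' = -8 + 4 = -4
y' = 12 + 11 = 23
Result: (-4, 23)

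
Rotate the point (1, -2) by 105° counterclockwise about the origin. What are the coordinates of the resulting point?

Rotation matrix for 105°: [[cos 105°, -sin 105°], [sin 105°, cos 105°]] ≈ [[-0.258819, -0.965926], [0.965926, -0.258819]]
[[-0.258819, -0.965926], [0.965926, -0.258819]] × [1, -2]ᵀ ≈ [1.6730, 1.4836]ᵀ
Result: (1.6730, 1.4836)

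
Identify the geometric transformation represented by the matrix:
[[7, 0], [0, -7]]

This matrix represents: non-uniform scaling by sx = 7, sy = -7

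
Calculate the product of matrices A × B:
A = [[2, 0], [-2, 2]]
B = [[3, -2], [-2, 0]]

Matrix multiplication:
C[0][0] = 2×3 + 0×-2 = 6
C[0][1] = 2×-2 + 0×0 = -4
C[1][0] = -2×3 + 2×-2 = -10
C[1][1] = -2×-2 + 2×0 = 4
Result: [[6, -4], [-10, 4]]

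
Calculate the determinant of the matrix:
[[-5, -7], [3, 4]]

For a 2×2 matrix [[a, b], [c, d]], det = ad - bc
det = (-5)(4) - (-7)(3) = -20 - -21 = 1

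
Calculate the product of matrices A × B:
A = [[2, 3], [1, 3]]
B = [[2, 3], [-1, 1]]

Matrix multiplication:
C[0][0] = 2×2 + 3×-1 = 1
C[0][1] = 2×3 + 3×1 = 9
C[1][0] = 1×2 + 3×-1 = -1
C[1][1] = 1×3 + 3×1 = 6
Result: [[1, 9], [-1, 6]]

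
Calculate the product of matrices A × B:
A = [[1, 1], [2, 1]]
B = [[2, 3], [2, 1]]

Matrix multiplication:
C[0][0] = 1×2 + 1×2 = 4
C[0][1] = 1×3 + 1×1 = 4
C[1][0] = 2×2 + 1×2 = 6
C[1][1] = 2×3 + 1×1 = 7
Result: [[4, 4], [6, 7]]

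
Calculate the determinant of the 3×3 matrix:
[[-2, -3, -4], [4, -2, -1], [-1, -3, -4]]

Expansion along first row:
det = -2·det([[-2,-1],[-3,-4]]) - -3·det([[4,-1],[-1,-4]]) + -4·det([[4,-2],[-1,-3]])
    = -2·(-2·-4 - -1·-3) - -3·(4·-4 - -1·-1) + -4·(4·-3 - -2·-1)
    = -2·5 - -3·-17 + -4·-14
    = -10 + -51 + 56 = -5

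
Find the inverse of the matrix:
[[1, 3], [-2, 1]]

For [[a,b],[c,d]], inverse = (1/det)·[[d,-b],[-c,a]]
det = (1)(1) - (3)(-2) = 1 - -6 = 7
Inverse = (1/7)·[[1, -3], [2, 1]]
= [[1/7, -3/7], [2/7, 1/7]]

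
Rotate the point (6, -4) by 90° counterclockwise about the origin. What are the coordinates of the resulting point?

Rotation matrix for 90°: [[cos 90°, -sin 90°], [sin 90°, cos 90°]] = [[0, -1], [1, 0]]
[[0, -1], [1, 0]] × [6, -4]ᵀ = [4, 6]ᵀ
Result: (4, 6)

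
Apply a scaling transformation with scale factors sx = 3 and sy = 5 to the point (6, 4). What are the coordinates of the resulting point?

Scaling matrix:
[[3, 0], [0, 5]]
Result: (6 × 3, 4 × 5) = (18, 20)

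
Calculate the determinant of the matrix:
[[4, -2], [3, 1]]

For a 2×2 matrix [[a, b], [c, d]], det = ad - bc
det = (4)(1) - (-2)(3) = 4 - -6 = 10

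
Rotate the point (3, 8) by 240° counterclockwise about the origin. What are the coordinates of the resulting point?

Rotation matrix for 240°: [[cos 240°, -sin 240°], [sin 240°, cos 240°]] ≈ [[-0.500000, 0.866025], [-0.866025, -0.500000]]
[[-0.500000, 0.866025], [-0.866025, -0.500000]] × [3, 8]ᵀ ≈ [5.4282, -6.5981]ᵀ
Result: (5.4282, -6.5981)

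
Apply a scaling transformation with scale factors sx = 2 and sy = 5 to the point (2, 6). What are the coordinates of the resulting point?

Scaling matrix:
[[2, 0], [0, 5]]
Result: (2 × 2, 6 × 5) = (4, 30)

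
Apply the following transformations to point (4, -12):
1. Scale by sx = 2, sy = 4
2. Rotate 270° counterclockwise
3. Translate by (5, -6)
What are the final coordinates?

Step 1: Scale → (8, -48)
Step 2: Rotate 270° → (-48, -8)
Step 3: Translate → (-43, -14)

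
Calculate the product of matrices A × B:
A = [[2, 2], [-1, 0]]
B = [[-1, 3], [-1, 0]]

Matrix multiplication:
C[0][0] = 2×-1 + 2×-1 = -4
C[0][1] = 2×3 + 2×0 = 6
C[1][0] = -1×-1 + 0×-1 = 1
C[1][1] = -1×3 + 0×0 = -3
Result: [[-4, 6], [1, -3]]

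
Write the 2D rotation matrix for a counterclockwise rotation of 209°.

Rotation matrix formula: [[cos θ, -sin θ], [sin θ, cos θ]]
For θ = 209°:
cos(209°) = -0.8746
sin(209°) = -0.4848
Result: [[-0.8746, 0.4848], [-0.4848, -0.8746]]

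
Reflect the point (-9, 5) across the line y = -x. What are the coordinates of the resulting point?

Reflection across line y = -x: (-9, 5) → (-5, 9)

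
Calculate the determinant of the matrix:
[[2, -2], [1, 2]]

For a 2×2 matrix [[a, b], [c, d]], det = ad - bc
det = (2)(2) - (-2)(1) = 4 - -2 = 6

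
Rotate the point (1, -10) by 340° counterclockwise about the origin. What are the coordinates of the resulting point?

Rotation matrix for 340°: [[cos 340°, -sin 340°], [sin 340°, cos 340°]] ≈ [[0.939693, 0.342020], [-0.342020, 0.939693]]
[[0.939693, 0.342020], [-0.342020, 0.939693]] × [1, -10]ᵀ ≈ [-2.4805, -9.7389]ᵀ
Result: (-2.4805, -9.7389)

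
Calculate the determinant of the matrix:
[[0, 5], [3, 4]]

For a 2×2 matrix [[a, b], [c, d]], det = ad - bc
det = (0)(4) - (5)(3) = 0 - 15 = -15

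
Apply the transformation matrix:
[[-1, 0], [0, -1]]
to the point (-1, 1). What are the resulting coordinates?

Matrix multiplication:
[[-1, 0], [0, -1]] × [-1, 1]ᵀ
= [(-1)(-1) + (0)(1), (0)(-1) + (-1)(1)]ᵀ
= [1, -1]ᵀ
Result: (1, -1)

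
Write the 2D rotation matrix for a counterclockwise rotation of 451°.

Rotation matrix formula: [[cos θ, -sin θ], [sin θ, cos θ]]
For θ = 451°:
cos(451°) = -0.0175
sin(451°) = 0.9998
Result: [[-0.0175, -0.9998], [0.9998, -0.0175]]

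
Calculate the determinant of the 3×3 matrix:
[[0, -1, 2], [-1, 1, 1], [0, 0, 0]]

Expansion along first row:
det = 0·det([[1,1],[0,0]]) - -1·det([[-1,1],[0,0]]) + 2·det([[-1,1],[0,0]])
    = 0·(1·0 - 1·0) - -1·(-1·0 - 1·0) + 2·(-1·0 - 1·0)
    = 0·0 - -1·0 + 2·0
    = 0 + 0 + 0 = 0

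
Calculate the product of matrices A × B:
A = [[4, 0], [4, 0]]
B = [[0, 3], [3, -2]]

Matrix multiplication:
C[0][0] = 4×0 + 0×3 = 0
C[0][1] = 4×3 + 0×-2 = 12
C[1][0] = 4×0 + 0×3 = 0
C[1][1] = 4×3 + 0×-2 = 12
Result: [[0, 12], [0, 12]]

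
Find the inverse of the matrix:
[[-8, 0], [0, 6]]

For [[a,b],[c,d]], inverse = (1/det)·[[d,-b],[-c,a]]
det = (-8)(6) - (0)(0) = -48 - 0 = -48
Inverse = (1/-48)·[[6, 0], [0, -8]]
= [[-1/8, 0], [0, 1/6]]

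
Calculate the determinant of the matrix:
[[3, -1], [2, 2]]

For a 2×2 matrix [[a, b], [c, d]], det = ad - bc
det = (3)(2) - (-1)(2) = 6 - -2 = 8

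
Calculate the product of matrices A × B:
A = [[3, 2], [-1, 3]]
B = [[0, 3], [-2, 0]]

Matrix multiplication:
C[0][0] = 3×0 + 2×-2 = -4
C[0][1] = 3×3 + 2×0 = 9
C[1][0] = -1×0 + 3×-2 = -6
C[1][1] = -1×3 + 3×0 = -3
Result: [[-4, 9], [-6, -3]]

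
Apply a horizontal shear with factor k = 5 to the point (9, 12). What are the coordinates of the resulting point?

Shear matrix for horizontal shear with factor k = 5:
[[1, 5], [0, 1]]
Result: (9, 12) → (69, 12)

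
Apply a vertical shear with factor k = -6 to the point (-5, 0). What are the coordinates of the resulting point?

Shear matrix for vertical shear with factor k = -6:
[[1, 0], [-6, 1]]
Result: (-5, 0) → (-5, 30)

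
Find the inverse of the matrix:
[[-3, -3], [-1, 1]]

For [[a,b],[c,d]], inverse = (1/det)·[[d,-b],[-c,a]]
det = (-3)(1) - (-3)(-1) = -3 - 3 = -6
Inverse = (1/-6)·[[1, 3], [1, -3]]
= [[-1/6, -1/2], [-1/6, 1/2]]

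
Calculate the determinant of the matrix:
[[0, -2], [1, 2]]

For a 2×2 matrix [[a, b], [c, d]], det = ad - bc
det = (0)(2) - (-2)(1) = 0 - -2 = 2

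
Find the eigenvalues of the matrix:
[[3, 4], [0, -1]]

Characteristic equation: det(A - λI) = 0
λ² - (trace)λ + (det) = 0
trace = 3 + -1 = 2, det = (3)(-1) - (4)(0) = -3
λ² - (2)λ + (-3) = 0
λ = (2 ± √((2)² - 4·(-3))) / 2 = (2 ± √16) / 2
Solving: λ = -1, 3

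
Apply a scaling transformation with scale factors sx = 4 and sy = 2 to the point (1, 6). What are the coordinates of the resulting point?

Scaling matrix:
[[4, 0], [0, 2]]
Result: (1 × 4, 6 × 2) = (4, 12)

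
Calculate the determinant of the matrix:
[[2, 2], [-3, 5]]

For a 2×2 matrix [[a, b], [c, d]], det = ad - bc
det = (2)(5) - (2)(-3) = 10 - -6 = 16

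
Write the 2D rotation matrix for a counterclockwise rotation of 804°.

Rotation matrix formula: [[cos θ, -sin θ], [sin θ, cos θ]]
For θ = 804°:
cos(804°) = 0.1045
sin(804°) = 0.9945
Result: [[0.1045, -0.9945], [0.9945, 0.1045]]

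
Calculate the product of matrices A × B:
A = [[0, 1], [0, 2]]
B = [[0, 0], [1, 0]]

Matrix multiplication:
C[0][0] = 0×0 + 1×1 = 1
C[0][1] = 0×0 + 1×0 = 0
C[1][0] = 0×0 + 2×1 = 2
C[1][1] = 0×0 + 2×0 = 0
Result: [[1, 0], [2, 0]]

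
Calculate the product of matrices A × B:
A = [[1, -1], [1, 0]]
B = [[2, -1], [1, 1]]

Matrix multiplication:
C[0][0] = 1×2 + -1×1 = 1
C[0][1] = 1×-1 + -1×1 = -2
C[1][0] = 1×2 + 0×1 = 2
C[1][1] = 1×-1 + 0×1 = -1
Result: [[1, -2], [2, -1]]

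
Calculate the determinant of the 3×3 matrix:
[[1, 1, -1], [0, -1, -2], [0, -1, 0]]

Expansion along first row:
det = 1·det([[-1,-2],[-1,0]]) - 1·det([[0,-2],[0,0]]) + -1·det([[0,-1],[0,-1]])
    = 1·(-1·0 - -2·-1) - 1·(0·0 - -2·0) + -1·(0·-1 - -1·0)
    = 1·-2 - 1·0 + -1·0
    = -2 + 0 + 0 = -2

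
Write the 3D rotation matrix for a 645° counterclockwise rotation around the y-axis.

Rotation matrix for counterclockwise 645° around y-axis:
cos(645°) = 0.2588, sin(645°) = -0.9659
Result: [[0.2588, 0, -0.9659], [0, 1, 0], [0.9659, 0, 0.2588]]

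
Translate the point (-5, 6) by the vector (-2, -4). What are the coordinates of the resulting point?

Translation by (-2, -4) (homogeneous matrix [[1, 0, -2], [0, 1, -4], [0, 0, 1]]):
x' = -5 + -2 = -7
y' = 6 + -4 = 2
Result: (-7, 2)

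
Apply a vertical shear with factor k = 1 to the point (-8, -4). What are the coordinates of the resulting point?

Shear matrix for vertical shear with factor k = 1:
[[1, 0], [1, 1]]
Result: (-8, -4) → (-8, -12)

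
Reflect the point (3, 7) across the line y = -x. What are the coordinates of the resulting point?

Reflection across line y = -x: (3, 7) → (-7, -3)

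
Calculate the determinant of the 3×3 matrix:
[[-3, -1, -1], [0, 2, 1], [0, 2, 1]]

Expansion along first row:
det = -3·det([[2,1],[2,1]]) - -1·det([[0,1],[0,1]]) + -1·det([[0,2],[0,2]])
    = -3·(2·1 - 1·2) - -1·(0·1 - 1·0) + -1·(0·2 - 2·0)
    = -3·0 - -1·0 + -1·0
    = 0 + 0 + 0 = 0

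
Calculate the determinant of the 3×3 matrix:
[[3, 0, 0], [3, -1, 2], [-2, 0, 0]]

Expansion along first row:
det = 3·det([[-1,2],[0,0]]) - 0·det([[3,2],[-2,0]]) + 0·det([[3,-1],[-2,0]])
    = 3·(-1·0 - 2·0) - 0·(3·0 - 2·-2) + 0·(3·0 - -1·-2)
    = 3·0 - 0·4 + 0·-2
    = 0 + 0 + 0 = 0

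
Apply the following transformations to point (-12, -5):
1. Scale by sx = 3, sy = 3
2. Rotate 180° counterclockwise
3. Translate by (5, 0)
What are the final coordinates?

Step 1: Scale → (-36, -15)
Step 2: Rotate 180° → (36, 15)
Step 3: Translate → (41, 15)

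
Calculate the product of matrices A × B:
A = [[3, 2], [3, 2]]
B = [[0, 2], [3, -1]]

Matrix multiplication:
C[0][0] = 3×0 + 2×3 = 6
C[0][1] = 3×2 + 2×-1 = 4
C[1][0] = 3×0 + 2×3 = 6
C[1][1] = 3×2 + 2×-1 = 4
Result: [[6, 4], [6, 4]]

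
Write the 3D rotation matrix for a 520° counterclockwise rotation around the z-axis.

Rotation matrix for counterclockwise 520° around z-axis:
cos(520°) = -0.9397, sin(520°) = 0.3420
Result: [[-0.9397, -0.3420, 0], [0.3420, -0.9397, 0], [0, 0, 1]]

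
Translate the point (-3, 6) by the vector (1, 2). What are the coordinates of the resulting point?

Translation by (1, 2) (homogeneous matrix [[1, 0, 1], [0, 1, 2], [0, 0, 1]]):
x' = -3 + 1 = -2
y' = 6 + 2 = 8
Result: (-2, 8)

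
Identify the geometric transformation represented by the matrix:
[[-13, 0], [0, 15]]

This matrix represents: non-uniform scaling by sx = -13, sy = 15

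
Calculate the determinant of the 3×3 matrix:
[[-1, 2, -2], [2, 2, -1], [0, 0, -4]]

Expansion along first row:
det = -1·det([[2,-1],[0,-4]]) - 2·det([[2,-1],[0,-4]]) + -2·det([[2,2],[0,0]])
    = -1·(2·-4 - -1·0) - 2·(2·-4 - -1·0) + -2·(2·0 - 2·0)
    = -1·-8 - 2·-8 + -2·0
    = 8 + 16 + 0 = 24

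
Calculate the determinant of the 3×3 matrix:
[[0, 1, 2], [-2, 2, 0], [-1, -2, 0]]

Expansion along first row:
det = 0·det([[2,0],[-2,0]]) - 1·det([[-2,0],[-1,0]]) + 2·det([[-2,2],[-1,-2]])
    = 0·(2·0 - 0·-2) - 1·(-2·0 - 0·-1) + 2·(-2·-2 - 2·-1)
    = 0·0 - 1·0 + 2·6
    = 0 + 0 + 12 = 12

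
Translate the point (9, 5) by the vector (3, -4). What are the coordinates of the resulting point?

Translation by (3, -4) (homogeneous matrix [[1, 0, 3], [0, 1, -4], [0, 0, 1]]):
x' = 9 + 3 = 12
y' = 5 + -4 = 1
Result: (12, 1)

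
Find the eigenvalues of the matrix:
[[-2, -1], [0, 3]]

Characteristic equation: det(A - λI) = 0
λ² - (trace)λ + (det) = 0
trace = -2 + 3 = 1, det = (-2)(3) - (-1)(0) = -6
λ² - (1)λ + (-6) = 0
λ = (1 ± √((1)² - 4·(-6))) / 2 = (1 ± √25) / 2
Solving: λ = -2, 3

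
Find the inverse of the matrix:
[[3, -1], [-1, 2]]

For [[a,b],[c,d]], inverse = (1/det)·[[d,-b],[-c,a]]
det = (3)(2) - (-1)(-1) = 6 - 1 = 5
Inverse = (1/5)·[[2, 1], [1, 3]]
= [[2/5, 1/5], [1/5, 3/5]]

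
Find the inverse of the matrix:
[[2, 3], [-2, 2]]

For [[a,b],[c,d]], inverse = (1/det)·[[d,-b],[-c,a]]
det = (2)(2) - (3)(-2) = 4 - -6 = 10
Inverse = (1/10)·[[2, -3], [2, 2]]
= [[1/5, -3/10], [1/5, 1/5]]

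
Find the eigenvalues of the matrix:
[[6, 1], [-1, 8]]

Characteristic equation: det(A - λI) = 0
λ² - (trace)λ + (det) = 0
trace = 6 + 8 = 14, det = (6)(8) - (1)(-1) = 49
λ² - (14)λ + (49) = 0
λ = (14 ± √((14)² - 4·(49))) / 2 = (14 ± √0) / 2
Solving: λ = 7, 7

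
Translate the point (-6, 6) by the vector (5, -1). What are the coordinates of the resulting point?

Translation by (5, -1) (homogeneous matrix [[1, 0, 5], [0, 1, -1], [0, 0, 1]]):
x' = -6 + 5 = -1
y' = 6 + -1 = 5
Result: (-1, 5)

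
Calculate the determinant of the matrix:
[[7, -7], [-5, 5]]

For a 2×2 matrix [[a, b], [c, d]], det = ad - bc
det = (7)(5) - (-7)(-5) = 35 - 35 = 0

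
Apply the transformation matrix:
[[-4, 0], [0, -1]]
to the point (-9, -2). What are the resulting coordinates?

Matrix multiplication:
[[-4, 0], [0, -1]] × [-9, -2]ᵀ
= [(-4)(-9) + (0)(-2), (0)(-9) + (-1)(-2)]ᵀ
= [36, 2]ᵀ
Result: (36, 2)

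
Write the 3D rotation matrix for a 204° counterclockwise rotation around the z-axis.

Rotation matrix for counterclockwise 204° around z-axis:
cos(204°) = -0.9135, sin(204°) = -0.4067
Result: [[-0.9135, 0.4067, 0], [-0.4067, -0.9135, 0], [0, 0, 1]]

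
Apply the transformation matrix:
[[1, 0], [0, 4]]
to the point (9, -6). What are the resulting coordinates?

Matrix multiplication:
[[1, 0], [0, 4]] × [9, -6]ᵀ
= [(1)(9) + (0)(-6), (0)(9) + (4)(-6)]ᵀ
= [9, -24]ᵀ
Result: (9, -24)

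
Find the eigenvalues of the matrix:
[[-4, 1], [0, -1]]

Characteristic equation: det(A - λI) = 0
λ² - (trace)λ + (det) = 0
trace = -4 + -1 = -5, det = (-4)(-1) - (1)(0) = 4
λ² - (-5)λ + (4) = 0
λ = (-5 ± √((-5)² - 4·(4))) / 2 = (-5 ± √9) / 2
Solving: λ = -4, -1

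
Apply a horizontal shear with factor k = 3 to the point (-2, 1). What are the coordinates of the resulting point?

Shear matrix for horizontal shear with factor k = 3:
[[1, 3], [0, 1]]
Result: (-2, 1) → (1, 1)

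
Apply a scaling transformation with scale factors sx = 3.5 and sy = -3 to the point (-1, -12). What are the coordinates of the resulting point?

Scaling matrix:
[[3.50, 0], [0, -3]]
Result: (-1 × 3.5, -12 × -3) = (-3.5, 36)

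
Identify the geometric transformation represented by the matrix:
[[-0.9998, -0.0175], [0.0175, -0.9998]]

This matrix represents: rotation by 179° counterclockwise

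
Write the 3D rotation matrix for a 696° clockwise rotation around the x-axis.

Rotation matrix for clockwise 696° around x-axis:
A clockwise rotation by 696° is a counterclockwise rotation by -696°.
cos(-696°) = 0.9135, sin(-696°) = 0.4067
Result: [[1, 0, 0], [0, 0.9135, -0.4067], [0, 0.4067, 0.9135]]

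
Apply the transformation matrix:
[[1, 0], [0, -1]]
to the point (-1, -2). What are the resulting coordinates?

Matrix multiplication:
[[1, 0], [0, -1]] × [-1, -2]ᵀ
= [(1)(-1) + (0)(-2), (0)(-1) + (-1)(-2)]ᵀ
= [-1, 2]ᵀ
Result: (-1, 2)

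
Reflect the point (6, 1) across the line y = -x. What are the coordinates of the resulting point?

Reflection across line y = -x: (6, 1) → (-1, -6)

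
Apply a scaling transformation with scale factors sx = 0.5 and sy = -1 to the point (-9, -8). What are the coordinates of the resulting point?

Scaling matrix:
[[0.50, 0], [0, -1]]
Result: (-9 × 0.5, -8 × -1) = (-4.5, 8)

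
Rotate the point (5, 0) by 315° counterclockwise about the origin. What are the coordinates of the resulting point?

Rotation matrix for 315°: [[cos 315°, -sin 315°], [sin 315°, cos 315°]] ≈ [[0.707107, 0.707107], [-0.707107, 0.707107]]
[[0.707107, 0.707107], [-0.707107, 0.707107]] × [5, 0]ᵀ ≈ [3.5355, -3.5355]ᵀ
Result: (3.5355, -3.5355)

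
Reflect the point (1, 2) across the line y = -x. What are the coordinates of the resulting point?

Reflection across line y = -x: (1, 2) → (-2, -1)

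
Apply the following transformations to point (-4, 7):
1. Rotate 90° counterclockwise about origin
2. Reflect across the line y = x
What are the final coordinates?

Step 1: Rotate 90° → (-7, -4)
Step 2: Reflect across line y = x → (-4, -7)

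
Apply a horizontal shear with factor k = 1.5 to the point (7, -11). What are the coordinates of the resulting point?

Shear matrix for horizontal shear with factor k = 1.5:
[[1, 1.50], [0, 1]]
Result: (7, -11) → (-9.5, -11)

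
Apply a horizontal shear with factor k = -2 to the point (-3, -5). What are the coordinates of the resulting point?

Shear matrix for horizontal shear with factor k = -2:
[[1, -2], [0, 1]]
Result: (-3, -5) → (7, -5)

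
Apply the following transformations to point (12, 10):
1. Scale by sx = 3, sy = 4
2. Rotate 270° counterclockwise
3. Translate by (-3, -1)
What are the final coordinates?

Step 1: Scale → (36, 40)
Step 2: Rotate 270° → (40, -36)
Step 3: Translate → (37, -37)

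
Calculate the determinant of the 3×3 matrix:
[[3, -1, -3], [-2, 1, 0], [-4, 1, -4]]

Expansion along first row:
det = 3·det([[1,0],[1,-4]]) - -1·det([[-2,0],[-4,-4]]) + -3·det([[-2,1],[-4,1]])
    = 3·(1·-4 - 0·1) - -1·(-2·-4 - 0·-4) + -3·(-2·1 - 1·-4)
    = 3·-4 - -1·8 + -3·2
    = -12 + 8 + -6 = -10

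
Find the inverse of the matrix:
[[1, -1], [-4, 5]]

For [[a,b],[c,d]], inverse = (1/det)·[[d,-b],[-c,a]]
det = (1)(5) - (-1)(-4) = 5 - 4 = 1
Inverse = [[5, 1], [4, 1]]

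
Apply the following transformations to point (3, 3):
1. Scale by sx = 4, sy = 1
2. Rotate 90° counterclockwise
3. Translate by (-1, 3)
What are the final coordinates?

Step 1: Scale → (12, 3)
Step 2: Rotate 90° → (-3, 12)
Step 3: Translate → (-4, 15)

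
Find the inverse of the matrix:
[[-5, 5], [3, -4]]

For [[a,b],[c,d]], inverse = (1/det)·[[d,-b],[-c,a]]
det = (-5)(-4) - (5)(3) = 20 - 15 = 5
Inverse = (1/5)·[[-4, -5], [-3, -5]]
= [[-4/5, -1], [-3/5, -1]]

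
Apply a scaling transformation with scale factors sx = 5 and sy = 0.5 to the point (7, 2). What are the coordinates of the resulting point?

Scaling matrix:
[[5, 0], [0, 0.50]]
Result: (7 × 5, 2 × 0.5) = (35, 1)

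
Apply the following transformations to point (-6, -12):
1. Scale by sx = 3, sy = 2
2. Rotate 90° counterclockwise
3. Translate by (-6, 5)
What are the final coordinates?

Step 1: Scale → (-18, -24)
Step 2: Rotate 90° → (24, -18)
Step 3: Translate → (18, -13)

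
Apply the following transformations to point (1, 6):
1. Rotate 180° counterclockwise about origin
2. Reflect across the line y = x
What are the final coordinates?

Step 1: Rotate 180° → (-1, -6)
Step 2: Reflect across line y = x → (-6, -1)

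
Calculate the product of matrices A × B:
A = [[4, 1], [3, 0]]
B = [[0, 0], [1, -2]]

Matrix multiplication:
C[0][0] = 4×0 + 1×1 = 1
C[0][1] = 4×0 + 1×-2 = -2
C[1][0] = 3×0 + 0×1 = 0
C[1][1] = 3×0 + 0×-2 = 0
Result: [[1, -2], [0, 0]]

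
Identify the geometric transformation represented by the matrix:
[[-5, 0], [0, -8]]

This matrix represents: non-uniform scaling by sx = -5, sy = -8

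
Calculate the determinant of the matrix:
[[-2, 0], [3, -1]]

For a 2×2 matrix [[a, b], [c, d]], det = ad - bc
det = (-2)(-1) - (0)(3) = 2 - 0 = 2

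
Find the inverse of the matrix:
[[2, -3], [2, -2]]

For [[a,b],[c,d]], inverse = (1/det)·[[d,-b],[-c,a]]
det = (2)(-2) - (-3)(2) = -4 - -6 = 2
Inverse = (1/2)·[[-2, 3], [-2, 2]]
= [[-1, 3/2], [-1, 1]]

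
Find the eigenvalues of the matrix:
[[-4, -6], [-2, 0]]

Characteristic equation: det(A - λI) = 0
λ² - (trace)λ + (det) = 0
trace = -4 + 0 = -4, det = (-4)(0) - (-6)(-2) = -12
λ² - (-4)λ + (-12) = 0
λ = (-4 ± √((-4)² - 4·(-12))) / 2 = (-4 ± √64) / 2
Solving: λ = -6, 2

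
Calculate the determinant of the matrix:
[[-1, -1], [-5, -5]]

For a 2×2 matrix [[a, b], [c, d]], det = ad - bc
det = (-1)(-5) - (-1)(-5) = 5 - 5 = 0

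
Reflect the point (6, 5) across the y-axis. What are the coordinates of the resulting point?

Reflection across y-axis: (6, 5) → (-6, 5)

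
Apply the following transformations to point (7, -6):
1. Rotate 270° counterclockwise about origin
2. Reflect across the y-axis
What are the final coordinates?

Step 1: Rotate 270° → (-6, -7)
Step 2: Reflect across y-axis → (6, -7)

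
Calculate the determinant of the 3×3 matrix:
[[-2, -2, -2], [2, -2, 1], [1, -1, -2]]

Expansion along first row:
det = -2·det([[-2,1],[-1,-2]]) - -2·det([[2,1],[1,-2]]) + -2·det([[2,-2],[1,-1]])
    = -2·(-2·-2 - 1·-1) - -2·(2·-2 - 1·1) + -2·(2·-1 - -2·1)
    = -2·5 - -2·-5 + -2·0
    = -10 + -10 + 0 = -20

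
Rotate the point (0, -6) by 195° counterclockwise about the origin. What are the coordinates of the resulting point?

Rotation matrix for 195°: [[cos 195°, -sin 195°], [sin 195°, cos 195°]] ≈ [[-0.965926, 0.258819], [-0.258819, -0.965926]]
[[-0.965926, 0.258819], [-0.258819, -0.965926]] × [0, -6]ᵀ ≈ [-1.5529, 5.7956]ᵀ
Result: (-1.5529, 5.7956)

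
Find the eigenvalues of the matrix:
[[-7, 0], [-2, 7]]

Characteristic equation: det(A - λI) = 0
λ² - (trace)λ + (det) = 0
trace = -7 + 7 = 0, det = (-7)(7) - (0)(-2) = -49
λ² - (0)λ + (-49) = 0
λ = (0 ± √((0)² - 4·(-49))) / 2 = (0 ± √196) / 2
Solving: λ = -7, 7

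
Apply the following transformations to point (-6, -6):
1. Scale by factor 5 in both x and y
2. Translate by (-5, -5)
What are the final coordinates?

Step 1: Scale (-6, -6) by 5 → (-30, -30)
Step 2: Translate by (-5, -5) → (-35, -35)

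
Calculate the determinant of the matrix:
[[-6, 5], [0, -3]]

For a 2×2 matrix [[a, b], [c, d]], det = ad - bc
det = (-6)(-3) - (5)(0) = 18 - 0 = 18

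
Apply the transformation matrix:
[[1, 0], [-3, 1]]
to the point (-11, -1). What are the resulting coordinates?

Matrix multiplication:
[[1, 0], [-3, 1]] × [-11, -1]ᵀ
= [(1)(-11) + (0)(-1), (-3)(-11) + (1)(-1)]ᵀ
= [-11, 32]ᵀ
Result: (-11, 32)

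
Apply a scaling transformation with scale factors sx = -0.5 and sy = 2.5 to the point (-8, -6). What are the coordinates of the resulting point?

Scaling matrix:
[[-0.50, 0], [0, 2.50]]
Result: (-8 × -0.5, -6 × 2.5) = (4, -15)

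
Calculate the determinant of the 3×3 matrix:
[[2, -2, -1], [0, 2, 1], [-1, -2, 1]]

Expansion along first row:
det = 2·det([[2,1],[-2,1]]) - -2·det([[0,1],[-1,1]]) + -1·det([[0,2],[-1,-2]])
    = 2·(2·1 - 1·-2) - -2·(0·1 - 1·-1) + -1·(0·-2 - 2·-1)
    = 2·4 - -2·1 + -1·2
    = 8 + 2 + -2 = 8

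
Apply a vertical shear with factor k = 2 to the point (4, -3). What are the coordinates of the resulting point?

Shear matrix for vertical shear with factor k = 2:
[[1, 0], [2, 1]]
Result: (4, -3) → (4, 5)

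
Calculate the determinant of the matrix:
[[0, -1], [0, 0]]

For a 2×2 matrix [[a, b], [c, d]], det = ad - bc
det = (0)(0) - (-1)(0) = 0 - 0 = 0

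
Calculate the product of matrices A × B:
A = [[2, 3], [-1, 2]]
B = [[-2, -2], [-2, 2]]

Matrix multiplication:
C[0][0] = 2×-2 + 3×-2 = -10
C[0][1] = 2×-2 + 3×2 = 2
C[1][0] = -1×-2 + 2×-2 = -2
C[1][1] = -1×-2 + 2×2 = 6
Result: [[-10, 2], [-2, 6]]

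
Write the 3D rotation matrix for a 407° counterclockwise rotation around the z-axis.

Rotation matrix for counterclockwise 407° around z-axis:
cos(407°) = 0.6820, sin(407°) = 0.7314
Result: [[0.6820, -0.7314, 0], [0.7314, 0.6820, 0], [0, 0, 1]]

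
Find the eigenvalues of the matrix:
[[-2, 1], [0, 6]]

Characteristic equation: det(A - λI) = 0
λ² - (trace)λ + (det) = 0
trace = -2 + 6 = 4, det = (-2)(6) - (1)(0) = -12
λ² - (4)λ + (-12) = 0
λ = (4 ± √((4)² - 4·(-12))) / 2 = (4 ± √64) / 2
Solving: λ = -2, 6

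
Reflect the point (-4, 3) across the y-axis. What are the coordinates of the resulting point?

Reflection across y-axis: (-4, 3) → (4, 3)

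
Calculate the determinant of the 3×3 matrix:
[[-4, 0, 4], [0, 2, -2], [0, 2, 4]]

Expansion along first row:
det = -4·det([[2,-2],[2,4]]) - 0·det([[0,-2],[0,4]]) + 4·det([[0,2],[0,2]])
    = -4·(2·4 - -2·2) - 0·(0·4 - -2·0) + 4·(0·2 - 2·0)
    = -4·12 - 0·0 + 4·0
    = -48 + 0 + 0 = -48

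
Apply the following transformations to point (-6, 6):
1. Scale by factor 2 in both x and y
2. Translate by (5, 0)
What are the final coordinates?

Step 1: Scale (-6, 6) by 2 → (-12, 12)
Step 2: Translate by (5, 0) → (-7, 12)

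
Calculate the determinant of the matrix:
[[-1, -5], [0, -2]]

For a 2×2 matrix [[a, b], [c, d]], det = ad - bc
det = (-1)(-2) - (-5)(0) = 2 - 0 = 2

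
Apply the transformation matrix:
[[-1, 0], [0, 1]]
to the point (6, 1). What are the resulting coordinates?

Matrix multiplication:
[[-1, 0], [0, 1]] × [6, 1]ᵀ
= [(-1)(6) + (0)(1), (0)(6) + (1)(1)]ᵀ
= [-6, 1]ᵀ
Result: (-6, 1)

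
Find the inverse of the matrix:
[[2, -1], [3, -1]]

For [[a,b],[c,d]], inverse = (1/det)·[[d,-b],[-c,a]]
det = (2)(-1) - (-1)(3) = -2 - -3 = 1
Inverse = [[-1, 1], [-3, 2]]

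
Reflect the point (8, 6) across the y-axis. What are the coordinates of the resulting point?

Reflection across y-axis: (8, 6) → (-8, 6)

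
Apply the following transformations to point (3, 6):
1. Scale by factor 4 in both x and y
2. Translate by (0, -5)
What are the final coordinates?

Step 1: Scale (3, 6) by 4 → (12, 24)
Step 2: Translate by (0, -5) → (12, 19)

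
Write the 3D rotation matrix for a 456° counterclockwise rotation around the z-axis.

Rotation matrix for counterclockwise 456° around z-axis:
cos(456°) = -0.1045, sin(456°) = 0.9945
Result: [[-0.1045, -0.9945, 0], [0.9945, -0.1045, 0], [0, 0, 1]]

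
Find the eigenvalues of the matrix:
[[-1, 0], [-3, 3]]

Characteristic equation: det(A - λI) = 0
λ² - (trace)λ + (det) = 0
trace = -1 + 3 = 2, det = (-1)(3) - (0)(-3) = -3
λ² - (2)λ + (-3) = 0
λ = (2 ± √((2)² - 4·(-3))) / 2 = (2 ± √16) / 2
Solving: λ = -1, 3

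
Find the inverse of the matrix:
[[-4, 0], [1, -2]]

For [[a,b],[c,d]], inverse = (1/det)·[[d,-b],[-c,a]]
det = (-4)(-2) - (0)(1) = 8 - 0 = 8
Inverse = (1/8)·[[-2, 0], [-1, -4]]
= [[-1/4, 0], [-1/8, -1/2]]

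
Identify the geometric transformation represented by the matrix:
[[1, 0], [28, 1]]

This matrix represents: vertical shear with factor 28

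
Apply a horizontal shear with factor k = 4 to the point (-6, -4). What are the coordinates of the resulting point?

Shear matrix for horizontal shear with factor k = 4:
[[1, 4], [0, 1]]
Result: (-6, -4) → (-22, -4)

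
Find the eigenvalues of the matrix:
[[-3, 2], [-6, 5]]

Characteristic equation: det(A - λI) = 0
λ² - (trace)λ + (det) = 0
trace = -3 + 5 = 2, det = (-3)(5) - (2)(-6) = -3
λ² - (2)λ + (-3) = 0
λ = (2 ± √((2)² - 4·(-3))) / 2 = (2 ± √16) / 2
Solving: λ = -1, 3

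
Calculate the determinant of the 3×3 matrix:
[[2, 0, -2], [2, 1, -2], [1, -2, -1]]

Expansion along first row:
det = 2·det([[1,-2],[-2,-1]]) - 0·det([[2,-2],[1,-1]]) + -2·det([[2,1],[1,-2]])
    = 2·(1·-1 - -2·-2) - 0·(2·-1 - -2·1) + -2·(2·-2 - 1·1)
    = 2·-5 - 0·0 + -2·-5
    = -10 + 0 + 10 = 0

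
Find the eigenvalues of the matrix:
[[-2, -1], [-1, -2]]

Characteristic equation: det(A - λI) = 0
λ² - (trace)λ + (det) = 0
trace = -2 + -2 = -4, det = (-2)(-2) - (-1)(-1) = 3
λ² - (-4)λ + (3) = 0
λ = (-4 ± √((-4)² - 4·(3))) / 2 = (-4 ± √4) / 2
Solving: λ = -3, -1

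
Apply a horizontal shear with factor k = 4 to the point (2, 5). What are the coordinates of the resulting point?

Shear matrix for horizontal shear with factor k = 4:
[[1, 4], [0, 1]]
Result: (2, 5) → (22, 5)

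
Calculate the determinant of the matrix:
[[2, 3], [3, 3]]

For a 2×2 matrix [[a, b], [c, d]], det = ad - bc
det = (2)(3) - (3)(3) = 6 - 9 = -3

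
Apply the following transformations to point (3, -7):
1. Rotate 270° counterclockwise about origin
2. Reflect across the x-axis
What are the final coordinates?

Step 1: Rotate 270° → (-7, -3)
Step 2: Reflect across x-axis → (-7, 3)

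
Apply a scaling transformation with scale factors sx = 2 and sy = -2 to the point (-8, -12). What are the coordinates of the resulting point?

Scaling matrix:
[[2, 0], [0, -2]]
Result: (-8 × 2, -12 × -2) = (-16, 24)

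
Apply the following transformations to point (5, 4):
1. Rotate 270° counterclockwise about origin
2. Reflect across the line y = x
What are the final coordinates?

Step 1: Rotate 270° → (4, -5)
Step 2: Reflect across line y = x → (-5, 4)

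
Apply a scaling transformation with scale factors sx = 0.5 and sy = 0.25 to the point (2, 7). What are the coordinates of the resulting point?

Scaling matrix:
[[0.50, 0], [0, 0.25]]
Result: (2 × 0.5, 7 × 0.25) = (1, 1.75)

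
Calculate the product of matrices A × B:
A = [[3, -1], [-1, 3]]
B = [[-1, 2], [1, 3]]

Matrix multiplication:
C[0][0] = 3×-1 + -1×1 = -4
C[0][1] = 3×2 + -1×3 = 3
C[1][0] = -1×-1 + 3×1 = 4
C[1][1] = -1×2 + 3×3 = 7
Result: [[-4, 3], [4, 7]]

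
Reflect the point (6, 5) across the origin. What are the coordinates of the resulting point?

Reflection across origin: (6, 5) → (-6, -5)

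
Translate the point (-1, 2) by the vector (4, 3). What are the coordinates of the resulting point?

Translation by (4, 3) (homogeneous matrix [[1, 0, 4], [0, 1, 3], [0, 0, 1]]):
x' = -1 + 4 = 3
y' = 2 + 3 = 5
Result: (3, 5)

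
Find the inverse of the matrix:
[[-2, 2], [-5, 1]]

For [[a,b],[c,d]], inverse = (1/det)·[[d,-b],[-c,a]]
det = (-2)(1) - (2)(-5) = -2 - -10 = 8
Inverse = (1/8)·[[1, -2], [5, -2]]
= [[1/8, -1/4], [5/8, -1/4]]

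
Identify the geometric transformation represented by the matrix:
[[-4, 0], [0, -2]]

This matrix represents: non-uniform scaling by sx = -4, sy = -2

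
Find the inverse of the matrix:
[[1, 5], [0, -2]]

For [[a,b],[c,d]], inverse = (1/det)·[[d,-b],[-c,a]]
det = (1)(-2) - (5)(0) = -2 - 0 = -2
Inverse = (1/-2)·[[-2, -5], [0, 1]]
= [[1, 5/2], [0, -1/2]]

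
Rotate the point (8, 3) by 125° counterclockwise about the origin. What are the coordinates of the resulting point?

Rotation matrix for 125°: [[cos 125°, -sin 125°], [sin 125°, cos 125°]] ≈ [[-0.573576, -0.819152], [0.819152, -0.573576]]
[[-0.573576, -0.819152], [0.819152, -0.573576]] × [8, 3]ᵀ ≈ [-7.0461, 4.8325]ᵀ
Result: (-7.0461, 4.8325)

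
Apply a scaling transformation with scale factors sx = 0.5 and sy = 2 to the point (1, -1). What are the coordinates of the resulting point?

Scaling matrix:
[[0.50, 0], [0, 2]]
Result: (1 × 0.5, -1 × 2) = (0.5, -2)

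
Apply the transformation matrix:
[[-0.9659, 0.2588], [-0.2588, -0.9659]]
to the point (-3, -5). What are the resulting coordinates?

Matrix multiplication:
[[-0.9659, 0.2588], [-0.2588, -0.9659]] × [-3, -5]ᵀ
= [(-0.9659)(-3) + (0.2588)(-5), (-0.2588)(-3) + (-0.9659)(-5)]ᵀ
= [1.6037, 5.6059]ᵀ
Result: (1.6037, 5.6059)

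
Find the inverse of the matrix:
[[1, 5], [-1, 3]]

For [[a,b],[c,d]], inverse = (1/det)·[[d,-b],[-c,a]]
det = (1)(3) - (5)(-1) = 3 - -5 = 8
Inverse = (1/8)·[[3, -5], [1, 1]]
= [[3/8, -5/8], [1/8, 1/8]]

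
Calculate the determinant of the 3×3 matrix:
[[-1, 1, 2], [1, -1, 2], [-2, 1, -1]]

Expansion along first row:
det = -1·det([[-1,2],[1,-1]]) - 1·det([[1,2],[-2,-1]]) + 2·det([[1,-1],[-2,1]])
    = -1·(-1·-1 - 2·1) - 1·(1·-1 - 2·-2) + 2·(1·1 - -1·-2)
    = -1·-1 - 1·3 + 2·-1
    = 1 + -3 + -2 = -4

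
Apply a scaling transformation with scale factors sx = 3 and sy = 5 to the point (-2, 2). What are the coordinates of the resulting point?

Scaling matrix:
[[3, 0], [0, 5]]
Result: (-2 × 3, 2 × 5) = (-6, 10)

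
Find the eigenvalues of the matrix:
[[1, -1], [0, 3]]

Characteristic equation: det(A - λI) = 0
λ² - (trace)λ + (det) = 0
trace = 1 + 3 = 4, det = (1)(3) - (-1)(0) = 3
λ² - (4)λ + (3) = 0
λ = (4 ± √((4)² - 4·(3))) / 2 = (4 ± √4) / 2
Solving: λ = 1, 3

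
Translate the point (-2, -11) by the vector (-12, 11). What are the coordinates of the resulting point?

Translation by (-12, 11) (homogeneous matrix [[1, 0, -12], [0, 1, 11], [0, 0, 1]]):
x' = -2 + -12 = -14
y' = -11 + 11 = 0
Result: (-14, 0)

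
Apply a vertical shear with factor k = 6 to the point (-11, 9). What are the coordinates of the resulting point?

Shear matrix for vertical shear with factor k = 6:
[[1, 0], [6, 1]]
Result: (-11, 9) → (-11, -57)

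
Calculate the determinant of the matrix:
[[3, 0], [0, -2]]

For a 2×2 matrix [[a, b], [c, d]], det = ad - bc
det = (3)(-2) - (0)(0) = -6 - 0 = -6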